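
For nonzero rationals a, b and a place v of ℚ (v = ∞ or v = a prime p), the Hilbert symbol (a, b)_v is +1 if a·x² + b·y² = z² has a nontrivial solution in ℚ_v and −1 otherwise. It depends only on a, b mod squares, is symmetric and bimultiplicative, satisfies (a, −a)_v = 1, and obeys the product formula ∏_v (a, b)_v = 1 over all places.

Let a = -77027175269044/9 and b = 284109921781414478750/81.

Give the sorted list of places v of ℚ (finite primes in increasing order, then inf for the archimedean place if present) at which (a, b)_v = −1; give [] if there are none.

[11, 13, 29, 31]

(a, b) ≡ (-2821, 66592526) mod (ℚ^×)²; places V = {2, 3, 5, 7, 11, 13, 29, 31, 37, ∞}.
(a,b)_11: α=2, u≡7; β=3, v≡1 (mod 11); (7|11)=-1, (1|11)=+1; sign (−1)^0·-1^3·+1^2 = -1.
(a,b)_13: α=1, u≡12; β=1, v≡5 (mod 13); (12|13)=+1, (5|13)=-1; sign (−1)^0·+1^1·-1^1 = -1.
(a,b)_∞: sgn(-2821)=−, sgn(66592526)=+, so +1.
(a,b)_37: α=2, u≡27; β=3, v≡27 (mod 37); (27|37)=+1, (27|37)=+1; sign (−1)^0·+1^3·+1^2 = +1.
(a,b)_5: α=0, u≡4; β=4, v≡1 (mod 5); (4|5)=+1, (1|5)=+1; sign (−1)^0·+1^4·+1^0 = +1.
(a,b)_31: α=1, u≡1; β=1, v≡16 (mod 31); (1|31)=+1, (16|31)=+1; sign (−1)^1·+1^1·+1^1 = -1.
(a,b)_2: α=2, β=1; u≡3, v≡7 (mod 8); ε(u)ε(v)=1·1, αω(v)=2·0, βω(u)=1·1; sum ≡ 0  ⇒  +1.
(a,b)_29: α=2, u≡3; β=3, v≡7 (mod 29); (3|29)=-1, (7|29)=+1; sign (−1)^0·-1^3·+1^2 = -1.
(a,b)_3: α=-2, u≡2; β=-4, v≡2 (mod 3); (2|3)=-1, (2|3)=-1; sign (−1)^0·-1^-4·-1^-2 = +1.
(a,b)_7: α=3, u≡6; β=3, v≡4 (mod 7); (6|7)=-1, (4|7)=+1; sign (−1)^1·-1^3·+1^3 = +1.
Ram(-2821, 66592526) = {11, 13, 29, 31}; no ℚ_11-point on the conic.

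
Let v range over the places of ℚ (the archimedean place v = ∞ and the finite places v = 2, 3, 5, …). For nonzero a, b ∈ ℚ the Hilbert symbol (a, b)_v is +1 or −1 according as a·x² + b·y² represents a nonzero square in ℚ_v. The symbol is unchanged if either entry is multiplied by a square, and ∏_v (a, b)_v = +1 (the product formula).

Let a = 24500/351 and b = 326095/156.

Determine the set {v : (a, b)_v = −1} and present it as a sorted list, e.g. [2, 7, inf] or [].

[11, 13]

(a, b) ≡ (195, 2145) mod (ℚ^×)²; places V = {2, 3, 5, 7, 11, 13, ∞}.
(a,b)_∞: sgn(195)=+, sgn(2145)=+, so +1.
(a,b)_5: α=3, u≡1; β=1, v≡4 (mod 5); (1|5)=+1, (4|5)=+1; sign (−1)^0·+1^1·+1^3 = +1.
(a,b)_11: α=0, u≡8; β=3, v≡7 (mod 11); (8|11)=-1, (7|11)=-1; sign (−1)^0·-1^3·-1^0 = -1.
(a,b)_2: α=2, β=-2; u≡3, v≡1 (mod 8); ε(u)ε(v)=1·0, αω(v)=2·0, βω(u)=-2·1; sum ≡ 0  ⇒  +1.
(a,b)_13: α=-1, u≡8; β=-1, v≡10 (mod 13); (8|13)=-1, (10|13)=+1; sign (−1)^0·-1^-1·+1^-1 = -1.
(a,b)_7: α=2, u≡3; β=2, v≡6 (mod 7); (3|7)=-1, (6|7)=-1; sign (−1)^0·-1^2·-1^2 = +1.
(a,b)_3: α=-3, u≡2; β=-1, v≡1 (mod 3); (2|3)=-1, (1|3)=+1; sign (−1)^1·-1^-1·+1^-3 = +1.
Ram(195, 2145) = {11, 13}; no ℚ_11-point on the conic.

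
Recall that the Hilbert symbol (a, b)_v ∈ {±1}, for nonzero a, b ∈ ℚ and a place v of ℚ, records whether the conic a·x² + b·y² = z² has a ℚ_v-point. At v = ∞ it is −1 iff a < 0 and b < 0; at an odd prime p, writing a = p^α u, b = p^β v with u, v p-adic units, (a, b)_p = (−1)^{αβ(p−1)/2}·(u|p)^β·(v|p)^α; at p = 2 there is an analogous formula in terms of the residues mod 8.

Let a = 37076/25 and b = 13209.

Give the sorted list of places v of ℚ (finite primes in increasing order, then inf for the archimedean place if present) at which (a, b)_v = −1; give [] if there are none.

[3, 23, 31, 37]

Mod squares: a ≡ 9269, b ≡ 13209. Check v ∈ {∞, 2, 3, 5, 7, 13, 17, 23, 31, 37}.
v=13: a=13^1·(≡8), b=13^0·(≡1) mod 13; (8|13)=-1, (1|13)=+1; (−1)^{1·0·6}·(-1)^0·(+1)^1 = +1.
v=17: a=17^0·(≡2), b=17^1·(≡12) mod 17; (2|17)=+1, (12|17)=-1; (−1)^{0·1·8}·(+1)^1·(-1)^0 = +1.
v=∞: 9269 > 0 and 13209 > 0  ⇒  (a,b)_∞ = +1.
v=5: a=5^-2·(≡1), b=5^0·(≡4) mod 5; (1|5)=+1, (4|5)=+1; (−1)^{-2·0·2}·(+1)^0·(+1)^-2 = +1.
v=31: a=31^1·(≡28), b=31^0·(≡3) mod 31; (28|31)=+1, (3|31)=-1; (−1)^{1·0·15}·(+1)^0·(-1)^1 = -1.
v=23: a=23^1·(≡1), b=23^0·(≡7) mod 23; (1|23)=+1, (7|23)=-1; (−1)^{1·0·11}·(+1)^0·(-1)^1 = -1.
v=2: v_2(a)=2, v_2(b)=0; units ≡ 5, 1 (mod 8); ε·ε+αω+βω = 0·0+2·0+0·1 ≡ 0  ⇒  (a,b)_2 = +1.
v=7: a=7^0·(≡1), b=7^1·(≡4) mod 7; (1|7)=+1, (4|7)=+1; (−1)^{0·1·3}·(+1)^1·(+1)^0 = +1.
v=37: a=37^0·(≡6), b=37^1·(≡24) mod 37; (6|37)=-1, (24|37)=-1; (−1)^{0·1·18}·(-1)^1·(-1)^0 = -1.
v=3: a=3^0·(≡2), b=3^1·(≡2) mod 3; (2|3)=-1, (2|3)=-1; (−1)^{0·1·1}·(-1)^1·(-1)^0 = -1.
(9269, 13209 / ℚ) ramifies at {3, 23, 31, 37}: a division algebra.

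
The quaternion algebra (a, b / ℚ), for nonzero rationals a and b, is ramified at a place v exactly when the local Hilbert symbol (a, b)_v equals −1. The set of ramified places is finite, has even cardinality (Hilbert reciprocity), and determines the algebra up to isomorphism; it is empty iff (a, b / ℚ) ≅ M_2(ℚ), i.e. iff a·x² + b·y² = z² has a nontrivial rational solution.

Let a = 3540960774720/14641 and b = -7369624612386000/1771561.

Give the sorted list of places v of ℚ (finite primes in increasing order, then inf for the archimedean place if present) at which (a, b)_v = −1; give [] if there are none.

[5, 29, 31, 37]

Mod squares: a ≡ 498945, b ≡ -13485. Check v ∈ {∞, 2, 3, 5, 11, 29, 31, 37}.
v=∞: 498945 > 0 and -13485 < 0  ⇒  (a,b)_∞ = +1.
v=31: a=31^1·(≡13), b=31^1·(≡21) mod 31; (13|31)=-1, (21|31)=-1; (−1)^{1·1·15}·(-1)^1·(-1)^1 = -1.
v=5: a=5^1·(≡4), b=5^3·(≡2) mod 5; (4|5)=+1, (2|5)=-1; (−1)^{1·3·2}·(+1)^3·(-1)^1 = -1.
v=3: a=3^5·(≡1), b=3^7·(≡2) mod 3; (1|3)=+1, (2|3)=-1; (−1)^{5·7·1}·(+1)^7·(-1)^5 = +1.
v=2: v_2(a)=6, v_2(b)=4; units ≡ 1, 3 (mod 8); ε·ε+αω+βω = 0·1+6·1+4·0 ≡ 0  ⇒  (a,b)_2 = +1.
v=11: a=11^-4·(≡6), b=11^-6·(≡3) mod 11; (6|11)=-1, (3|11)=+1; (−1)^{-4·-6·5}·(-1)^-6·(+1)^-4 = +1.
v=29: a=29^1·(≡26), b=29^1·(≡9) mod 29; (26|29)=-1, (9|29)=+1; (−1)^{1·1·14}·(-1)^1·(+1)^1 = -1.
v=37: a=37^3·(≡14), b=37^4·(≡23) mod 37; (14|37)=-1, (23|37)=-1; (−1)^{3·4·18}·(-1)^4·(-1)^3 = -1.
Ram(498945, -13485) = {5, 29, 31, 37}; no ℚ_5-point on the conic.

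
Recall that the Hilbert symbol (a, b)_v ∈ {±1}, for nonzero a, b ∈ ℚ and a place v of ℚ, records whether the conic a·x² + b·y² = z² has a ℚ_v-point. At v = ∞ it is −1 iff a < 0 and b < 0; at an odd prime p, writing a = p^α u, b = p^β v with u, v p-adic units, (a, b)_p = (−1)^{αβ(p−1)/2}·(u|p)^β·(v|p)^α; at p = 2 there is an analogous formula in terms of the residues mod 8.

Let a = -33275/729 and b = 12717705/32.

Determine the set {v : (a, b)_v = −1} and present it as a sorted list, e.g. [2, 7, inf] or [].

(a, b) ≡ (-11, 4290) mod (ℚ^×)²; places V = {2, 3, 5, 7, 11, 13, ∞}.
(a,b)_5: α=2, u≡1; β=1, v≡3 (mod 5); (1|5)=+1, (3|5)=-1; sign (−1)^0·+1^1·-1^2 = +1.
(a,b)_∞: sgn(-11)=−, sgn(4290)=+, so +1.
(a,b)_2: α=0, β=-5; u≡5, v≡1 (mod 8); ε(u)ε(v)=0·0, αω(v)=0·0, βω(u)=-5·1; sum ≡ 1  ⇒  -1.
(a,b)_3: α=-6, u≡1; β=1, v≡2 (mod 3); (1|3)=+1, (2|3)=-1; sign (−1)^0·+1^1·-1^-6 = +1.
(a,b)_13: α=0, u≡5; β=1, v≡8 (mod 13); (5|13)=-1, (8|13)=-1; sign (−1)^0·-1^1·-1^0 = -1.
(a,b)_7: α=0, u≡3; β=2, v≡5 (mod 7); (3|7)=-1, (5|7)=-1; sign (−1)^0·-1^2·-1^0 = +1.
(a,b)_11: α=3, u≡10; β=3, v≡4 (mod 11); (10|11)=-1, (4|11)=+1; sign (−1)^1·-1^3·+1^3 = +1.
(-11, 4290 / ℚ) ramifies at {2, 13}: a division algebra.

[2, 13]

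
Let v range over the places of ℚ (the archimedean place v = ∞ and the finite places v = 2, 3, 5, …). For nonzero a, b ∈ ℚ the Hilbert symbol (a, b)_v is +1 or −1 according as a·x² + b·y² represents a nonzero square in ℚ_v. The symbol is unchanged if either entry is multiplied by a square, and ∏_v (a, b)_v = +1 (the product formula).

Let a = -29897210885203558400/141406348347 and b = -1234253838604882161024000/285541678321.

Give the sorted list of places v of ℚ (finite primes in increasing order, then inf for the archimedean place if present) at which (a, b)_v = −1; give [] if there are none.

(a, b) ≡ (-42, -1015) mod (ℚ^×)²; places V = {2, 3, 5, 7, 11, 17, 19, 29, 37, 43, ∞}.
(a,b)_5: α=2, u≡2; β=3, v≡3 (mod 5); (2|5)=-1, (3|5)=-1; sign (−1)^0·-1^3·-1^2 = -1.
(a,b)_∞: sgn(-42)=−, sgn(-1015)=−, so -1.
(a,b)_37: α=2, u≡29; β=4, v≡3 (mod 37); (29|37)=-1, (3|37)=+1; sign (−1)^0·-1^4·+1^2 = +1.
(a,b)_2: α=23, β=10; u≡3, v≡1 (mod 8); ε(u)ε(v)=1·0, αω(v)=23·0, βω(u)=10·1; sum ≡ 0  ⇒  +1.
(a,b)_11: α=-2, u≡7; β=0, v≡10 (mod 11); (7|11)=-1, (10|11)=-1; sign (−1)^0·-1^0·-1^-2 = +1.
(a,b)_7: α=3, u≡2; β=5, v≡1 (mod 7); (2|7)=+1, (1|7)=+1; sign (−1)^1·+1^5·+1^3 = -1.
(a,b)_29: α=2, u≡25; β=1, v≡22 (mod 29); (25|29)=+1, (22|29)=+1; sign (−1)^0·+1^1·+1^2 = +1.
(a,b)_3: α=-7, u≡1; β=4, v≡2 (mod 3); (1|3)=+1, (2|3)=-1; sign (−1)^0·+1^4·-1^-7 = -1.
(a,b)_19: α=2, u≡8; β=4, v≡9 (mod 19); (8|19)=-1, (9|19)=+1; sign (−1)^0·-1^4·+1^2 = +1.
(a,b)_17: α=-2, u≡13; β=-4, v≡6 (mod 17); (13|17)=+1, (6|17)=-1; sign (−1)^0·+1^-4·-1^-2 = +1.
(a,b)_43: α=-2, u≡13; β=-4, v≡31 (mod 43); (13|43)=+1, (31|43)=+1; sign (−1)^0·+1^-4·+1^-2 = +1.
|Ram(-42, -1015)| = 4, even; anisotropic at {3, 5, 7, ∞}.

[3, 5, 7, inf]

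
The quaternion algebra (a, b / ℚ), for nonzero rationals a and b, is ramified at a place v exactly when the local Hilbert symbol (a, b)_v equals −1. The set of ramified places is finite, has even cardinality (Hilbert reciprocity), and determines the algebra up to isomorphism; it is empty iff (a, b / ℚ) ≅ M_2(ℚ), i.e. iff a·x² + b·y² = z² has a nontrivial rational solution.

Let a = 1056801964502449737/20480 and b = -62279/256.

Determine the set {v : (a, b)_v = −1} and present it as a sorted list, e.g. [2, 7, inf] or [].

Mod squares: a ≡ 11685, b ≡ -1271. Check v ∈ {∞, 2, 3, 5, 7, 11, 13, 19, 31, 41}.
v=41: a=41^3·(≡18), b=41^1·(≡8) mod 41; (18|41)=+1, (8|41)=+1; (−1)^{3·1·20}·(+1)^1·(+1)^3 = +1.
v=∞: 11685 > 0 and -1271 < 0  ⇒  (a,b)_∞ = +1.
v=11: a=11^2·(≡4), b=11^0·(≡1) mod 11; (4|11)=+1, (1|11)=+1; (−1)^{2·0·5}·(+1)^0·(+1)^2 = +1.
v=13: a=13^4·(≡8), b=13^0·(≡12) mod 13; (8|13)=-1, (12|13)=+1; (−1)^{4·0·6}·(-1)^0·(+1)^4 = +1.
v=3: a=3^5·(≡1), b=3^0·(≡1) mod 3; (1|3)=+1, (1|3)=+1; (−1)^{5·0·1}·(+1)^0·(+1)^5 = +1.
v=5: a=5^-1·(≡2), b=5^0·(≡1) mod 5; (2|5)=-1, (1|5)=+1; (−1)^{-1·0·2}·(-1)^0·(+1)^-1 = +1.
v=7: a=7^0·(≡1), b=7^2·(≡6) mod 7; (1|7)=+1, (6|7)=-1; (−1)^{0·2·3}·(+1)^2·(-1)^0 = +1.
v=19: a=19^1·(≡7), b=19^0·(≡13) mod 19; (7|19)=+1, (13|19)=-1; (−1)^{1·0·9}·(+1)^0·(-1)^1 = -1.
v=31: a=31^2·(≡24), b=31^1·(≡24) mod 31; (24|31)=-1, (24|31)=-1; (−1)^{2·1·15}·(-1)^1·(-1)^2 = -1.
v=2: v_2(a)=-12, v_2(b)=-8; units ≡ 5, 1 (mod 8); ε·ε+αω+βω = 0·0+-12·0+-8·1 ≡ 0  ⇒  (a,b)_2 = +1.
|Ram(11685, -1271)| = 2, even; anisotropic at {19, 31}.

[19, 31]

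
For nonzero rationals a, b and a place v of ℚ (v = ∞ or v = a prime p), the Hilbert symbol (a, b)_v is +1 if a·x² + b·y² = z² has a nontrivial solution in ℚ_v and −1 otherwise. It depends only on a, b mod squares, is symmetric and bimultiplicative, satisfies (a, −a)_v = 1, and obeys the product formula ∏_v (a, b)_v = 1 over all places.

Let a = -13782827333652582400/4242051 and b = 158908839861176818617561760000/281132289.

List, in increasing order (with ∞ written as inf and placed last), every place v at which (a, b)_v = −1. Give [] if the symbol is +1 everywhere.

[13, 37]

(a, b) ≡ (-5291, 18241) mod (ℚ^×)²; places V = {2, 3, 5, 11, 13, 17, 23, 29, 37, ∞}.
(a,b)_17: α=2, u≡8; β=3, v≡9 (mod 17); (8|17)=+1, (9|17)=+1; sign (−1)^0·+1^3·+1^2 = +1.
(a,b)_29: α=4, u≡25; β=7, v≡22 (mod 29); (25|29)=+1, (22|29)=+1; sign (−1)^0·+1^7·+1^4 = +1.
(a,b)_11: α=-1, u≡1; β=0, v≡9 (mod 11); (1|11)=+1, (9|11)=+1; sign (−1)^0·+1^0·+1^-1 = +1.
(a,b)_5: α=2, u≡4; β=4, v≡4 (mod 5); (4|5)=+1, (4|5)=+1; sign (−1)^0·+1^4·+1^2 = +1.
(a,b)_∞: sgn(-5291)=−, sgn(18241)=+, so +1.
(a,b)_3: α=-6, u≡1; β=-12, v≡1 (mod 3); (1|3)=+1, (1|3)=+1; sign (−1)^0·+1^-12·+1^-6 = +1.
(a,b)_13: α=1, u≡4; β=2, v≡5 (mod 13); (4|13)=+1, (5|13)=-1; sign (−1)^0·+1^2·-1^1 = -1.
(a,b)_2: α=12, β=8; u≡5, v≡1 (mod 8); ε(u)ε(v)=0·0, αω(v)=12·0, βω(u)=8·1; sum ≡ 0  ⇒  +1.
(a,b)_37: α=3, u≡32; β=5, v≡33 (mod 37); (32|37)=-1, (33|37)=+1; sign (−1)^0·-1^5·+1^3 = -1.
(a,b)_23: α=-2, u≡17; β=-2, v≡12 (mod 23); (17|23)=-1, (12|23)=+1; sign (−1)^0·-1^-2·+1^-2 = +1.
(-5291, 18241 / ℚ) ramifies at {13, 37}: a division algebra.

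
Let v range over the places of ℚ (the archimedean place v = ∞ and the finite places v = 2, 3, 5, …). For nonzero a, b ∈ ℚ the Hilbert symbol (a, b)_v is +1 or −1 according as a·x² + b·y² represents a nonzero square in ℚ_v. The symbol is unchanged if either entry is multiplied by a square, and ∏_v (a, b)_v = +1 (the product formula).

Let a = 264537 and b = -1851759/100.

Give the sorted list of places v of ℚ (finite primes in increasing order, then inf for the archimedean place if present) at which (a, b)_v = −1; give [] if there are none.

[13, 17]

(a, b) ≡ (29393, -4199) mod (ℚ^×)²; places V = {2, 3, 5, 7, 13, 17, 19, ∞}.
(a,b)_2: α=0, β=-2; u≡1, v≡1 (mod 8); ε(u)ε(v)=0·0, αω(v)=0·0, βω(u)=-2·0; sum ≡ 0  ⇒  +1.
(a,b)_3: α=2, u≡2; β=2, v≡1 (mod 3); (2|3)=-1, (1|3)=+1; sign (−1)^0·-1^2·+1^2 = +1.
(a,b)_5: α=0, u≡2; β=-2, v≡4 (mod 5); (2|5)=-1, (4|5)=+1; sign (−1)^0·-1^-2·+1^0 = +1.
(a,b)_13: α=1, u≡4; β=1, v≡7 (mod 13); (4|13)=+1, (7|13)=-1; sign (−1)^0·+1^1·-1^1 = -1.
(a,b)_∞: sgn(29393)=+, sgn(-4199)=−, so +1.
(a,b)_17: α=1, u≡6; β=1, v≡4 (mod 17); (6|17)=-1, (4|17)=+1; sign (−1)^0·-1^1·+1^1 = -1.
(a,b)_19: α=1, u≡15; β=1, v≡17 (mod 19); (15|19)=-1, (17|19)=+1; sign (−1)^1·-1^1·+1^1 = +1.
(a,b)_7: α=1, u≡5; β=2, v≡1 (mod 7); (5|7)=-1, (1|7)=+1; sign (−1)^0·-1^2·+1^1 = +1.
|Ram(29393, -4199)| = 2, even; anisotropic at {13, 17}.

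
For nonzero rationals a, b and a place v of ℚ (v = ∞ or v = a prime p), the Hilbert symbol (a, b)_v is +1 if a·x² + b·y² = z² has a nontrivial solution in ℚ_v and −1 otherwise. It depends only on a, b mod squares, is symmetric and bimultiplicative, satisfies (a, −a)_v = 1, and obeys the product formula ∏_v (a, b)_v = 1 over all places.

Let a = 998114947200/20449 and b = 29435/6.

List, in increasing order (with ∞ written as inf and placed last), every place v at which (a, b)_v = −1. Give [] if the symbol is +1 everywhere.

(a, b) ≡ (2, 210) mod (ℚ^×)²; places V = {2, 3, 5, 7, 11, 13, 29, ∞}.
(a,b)_11: α=-2, u≡2; β=0, v≡9 (mod 11); (2|11)=-1, (9|11)=+1; sign (−1)^0·-1^0·+1^-2 = +1.
(a,b)_7: α=2, u≡1; β=1, v≡2 (mod 7); (1|7)=+1, (2|7)=+1; sign (−1)^0·+1^1·+1^2 = +1.
(a,b)_∞: sgn(2)=+, sgn(210)=+, so +1.
(a,b)_13: α=-2, u≡5; β=0, v≡7 (mod 13); (5|13)=-1, (7|13)=-1; sign (−1)^0·-1^0·-1^-2 = +1.
(a,b)_3: α=2, u≡2; β=-1, v≡1 (mod 3); (2|3)=-1, (1|3)=+1; sign (−1)^0·-1^-1·+1^2 = -1.
(a,b)_2: α=7, β=-1; u≡1, v≡1 (mod 8); ε(u)ε(v)=0·0, αω(v)=7·0, βω(u)=-1·0; sum ≡ 0  ⇒  +1.
(a,b)_5: α=2, u≡2; β=1, v≡2 (mod 5); (2|5)=-1, (2|5)=-1; sign (−1)^0·-1^1·-1^2 = -1.
(a,b)_29: α=4, u≡15; β=2, v≡1 (mod 29); (15|29)=-1, (1|29)=+1; sign (−1)^0·-1^2·+1^4 = +1.
|Ram(2, 210)| = 2, even; anisotropic at {3, 5}.

[3, 5]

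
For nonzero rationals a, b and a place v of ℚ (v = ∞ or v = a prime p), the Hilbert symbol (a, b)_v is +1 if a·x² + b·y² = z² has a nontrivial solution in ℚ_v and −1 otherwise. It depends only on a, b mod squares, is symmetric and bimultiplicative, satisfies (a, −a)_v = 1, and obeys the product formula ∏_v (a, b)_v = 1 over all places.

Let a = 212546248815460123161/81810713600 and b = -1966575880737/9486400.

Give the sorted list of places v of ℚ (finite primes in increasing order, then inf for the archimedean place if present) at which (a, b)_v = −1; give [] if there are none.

[2, 19]

Mod squares: a ≡ 10659, b ≡ -17. Check v ∈ {∞, 2, 3, 5, 7, 11, 13, 17, 19}.
v=∞: 10659 > 0 and -17 < 0  ⇒  (a,b)_∞ = +1.
v=7: a=7^-4·(≡3), b=7^-2·(≡1) mod 7; (3|7)=-1, (1|7)=+1; (−1)^{-4·-2·3}·(-1)^-2·(+1)^-4 = +1.
v=19: a=19^3·(≡10), b=19^2·(≡14) mod 19; (10|19)=-1, (14|19)=-1; (−1)^{3·2·9}·(-1)^2·(-1)^3 = -1.
v=2: v_2(a)=-10, v_2(b)=-6; units ≡ 3, 7 (mod 8); ε·ε+αω+βω = 1·1+-10·0+-6·1 ≡ 1  ⇒  (a,b)_2 = -1.
v=11: a=11^-3·(≡9), b=11^-2·(≡9) mod 11; (9|11)=+1, (9|11)=+1; (−1)^{-3·-2·5}·(+1)^-2·(+1)^-3 = +1.
v=13: a=13^2·(≡1), b=13^2·(≡12) mod 13; (1|13)=+1, (12|13)=+1; (−1)^{2·2·6}·(+1)^2·(+1)^2 = +1.
v=3: a=3^17·(≡1), b=3^8·(≡1) mod 3; (1|3)=+1, (1|3)=+1; (−1)^{17·8·1}·(+1)^8·(+1)^17 = +1.
v=17: a=17^5·(≡4), b=17^3·(≡9) mod 17; (4|17)=+1, (9|17)=+1; (−1)^{5·3·8}·(+1)^3·(+1)^5 = +1.
v=5: a=5^-2·(≡4), b=5^-2·(≡3) mod 5; (4|5)=+1, (3|5)=-1; (−1)^{-2·-2·2}·(+1)^-2·(-1)^-2 = +1.
Ram(10659, -17) = {2, 19}; no ℚ_2-point on the conic.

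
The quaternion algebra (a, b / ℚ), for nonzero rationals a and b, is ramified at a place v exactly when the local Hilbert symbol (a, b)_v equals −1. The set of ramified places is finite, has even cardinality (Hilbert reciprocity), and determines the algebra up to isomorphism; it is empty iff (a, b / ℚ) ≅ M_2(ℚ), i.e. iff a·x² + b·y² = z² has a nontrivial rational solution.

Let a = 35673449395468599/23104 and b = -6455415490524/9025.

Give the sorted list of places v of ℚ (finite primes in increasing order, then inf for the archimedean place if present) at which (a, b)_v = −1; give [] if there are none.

[17, 29]

(a, b) ≡ (39, -1479) mod (ℚ^×)²; places V = {2, 3, 5, 7, 11, 13, 17, 19, 29, ∞}.
(a,b)_17: α=2, u≡12; β=1, v≡16 (mod 17); (12|17)=-1, (16|17)=+1; sign (−1)^0·-1^1·+1^2 = -1.
(a,b)_5: α=0, u≡1; β=-2, v≡1 (mod 5); (1|5)=+1, (1|5)=+1; sign (−1)^0·+1^-2·+1^0 = +1.
(a,b)_11: α=4, u≡6; β=4, v≡6 (mod 11); (6|11)=-1, (6|11)=-1; sign (−1)^0·-1^4·-1^4 = +1.
(a,b)_3: α=3, u≡1; β=3, v≡2 (mod 3); (1|3)=+1, (2|3)=-1; sign (−1)^1·+1^3·-1^3 = +1.
(a,b)_2: α=-6, β=2; u≡7, v≡1 (mod 8); ε(u)ε(v)=1·0, αω(v)=-6·0, βω(u)=2·0; sum ≡ 0  ⇒  +1.
(a,b)_13: α=5, u≡1; β=2, v≡1 (mod 13); (1|13)=+1, (1|13)=+1; sign (−1)^0·+1^2·+1^5 = +1.
(a,b)_29: α=2, u≡15; β=1, v≡9 (mod 29); (15|29)=-1, (9|29)=+1; sign (−1)^0·-1^1·+1^2 = -1.
(a,b)_∞: sgn(39)=+, sgn(-1479)=−, so +1.
(a,b)_19: α=-2, u≡5; β=-2, v≡14 (mod 19); (5|19)=+1, (14|19)=-1; sign (−1)^0·+1^-2·-1^-2 = +1.
(a,b)_7: α=0, u≡2; β=2, v≡3 (mod 7); (2|7)=+1, (3|7)=-1; sign (−1)^0·+1^2·-1^0 = +1.
|Ram(39, -1479)| = 2, even; anisotropic at {17, 29}.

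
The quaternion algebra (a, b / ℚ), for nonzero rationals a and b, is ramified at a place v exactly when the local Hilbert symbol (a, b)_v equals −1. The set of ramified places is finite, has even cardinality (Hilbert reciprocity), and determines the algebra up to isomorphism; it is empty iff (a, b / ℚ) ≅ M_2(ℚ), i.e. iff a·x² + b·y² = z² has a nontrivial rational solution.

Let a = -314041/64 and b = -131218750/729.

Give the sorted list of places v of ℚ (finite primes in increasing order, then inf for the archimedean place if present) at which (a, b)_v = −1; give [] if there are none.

(a, b) ≡ (-6409, -8398) mod (ℚ^×)²; places V = {2, 3, 5, 7, 13, 17, 19, 29, ∞}.
(a,b)_29: α=1, u≡27; β=0, v≡11 (mod 29); (27|29)=-1, (11|29)=-1; sign (−1)^0·-1^0·-1^1 = -1.
(a,b)_2: α=-6, β=1; u≡7, v≡1 (mod 8); ε(u)ε(v)=1·0, αω(v)=-6·0, βω(u)=1·0; sum ≡ 0  ⇒  +1.
(a,b)_7: α=2, u≡3; β=0, v≡2 (mod 7); (3|7)=-1, (2|7)=+1; sign (−1)^0·-1^0·+1^2 = +1.
(a,b)_∞: sgn(-6409)=−, sgn(-8398)=−, so -1.
(a,b)_5: α=0, u≡1; β=6, v≡3 (mod 5); (1|5)=+1, (3|5)=-1; sign (−1)^0·+1^6·-1^0 = +1.
(a,b)_13: α=1, u≡3; β=1, v≡9 (mod 13); (3|13)=+1, (9|13)=+1; sign (−1)^0·+1^1·+1^1 = +1.
(a,b)_3: α=0, u≡2; β=-6, v≡2 (mod 3); (2|3)=-1, (2|3)=-1; sign (−1)^0·-1^-6·-1^0 = +1.
(a,b)_19: α=0, u≡15; β=1, v≡14 (mod 19); (15|19)=-1, (14|19)=-1; sign (−1)^0·-1^1·-1^0 = -1.
(a,b)_17: α=1, u≡7; β=1, v≡1 (mod 17); (7|17)=-1, (1|17)=+1; sign (−1)^0·-1^1·+1^1 = -1.
|Ram(-6409, -8398)| = 4, even; anisotropic at {17, 19, 29, ∞}.

[17, 19, 29, inf]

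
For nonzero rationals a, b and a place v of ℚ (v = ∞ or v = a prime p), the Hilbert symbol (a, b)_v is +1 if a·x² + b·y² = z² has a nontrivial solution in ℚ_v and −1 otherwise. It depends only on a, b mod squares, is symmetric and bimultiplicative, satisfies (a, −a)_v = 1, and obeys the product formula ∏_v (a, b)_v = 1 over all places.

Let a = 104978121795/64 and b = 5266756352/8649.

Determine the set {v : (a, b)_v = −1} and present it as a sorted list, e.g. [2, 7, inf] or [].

Mod squares: a ≡ 2449955, b ≡ 170027. Check v ∈ {∞, 2, 3, 5, 11, 13, 17, 19, 23, 29, 31, 37, 41}.
v=41: a=41^1·(≡37), b=41^1·(≡19) mod 41; (37|41)=+1, (19|41)=-1; (−1)^{1·1·20}·(+1)^1·(-1)^1 = -1.
v=∞: 2449955 > 0 and 170027 > 0  ⇒  (a,b)_∞ = +1.
v=37: a=37^1·(≡23), b=37^0·(≡3) mod 37; (23|37)=-1, (3|37)=+1; (−1)^{1·0·18}·(-1)^0·(+1)^1 = +1.
v=23: a=23^2·(≡12), b=23^0·(≡14) mod 23; (12|23)=+1, (14|23)=-1; (−1)^{2·0·11}·(+1)^0·(-1)^2 = +1.
v=2: v_2(a)=-6, v_2(b)=8; units ≡ 3, 3 (mod 8); ε·ε+αω+βω = 1·1+-6·1+8·1 ≡ 1  ⇒  (a,b)_2 = -1.
v=3: a=3^4·(≡2), b=3^-2·(≡2) mod 3; (2|3)=-1, (2|3)=-1; (−1)^{4·-2·1}·(-1)^-2·(-1)^4 = +1.
v=19: a=19^1·(≡9), b=19^0·(≡13) mod 19; (9|19)=+1, (13|19)=-1; (−1)^{1·0·9}·(+1)^0·(-1)^1 = -1.
v=29: a=29^0·(≡16), b=29^1·(≡7) mod 29; (16|29)=+1, (7|29)=+1; (−1)^{0·1·14}·(+1)^1·(+1)^0 = +1.
v=5: a=5^1·(≡1), b=5^0·(≡3) mod 5; (1|5)=+1, (3|5)=-1; (−1)^{1·0·2}·(+1)^0·(-1)^1 = -1.
v=11: a=11^0·(≡7), b=11^3·(≡2) mod 11; (7|11)=-1, (2|11)=-1; (−1)^{0·3·5}·(-1)^3·(-1)^0 = -1.
v=13: a=13^0·(≡12), b=13^1·(≡9) mod 13; (12|13)=+1, (9|13)=+1; (−1)^{0·1·6}·(+1)^1·(+1)^0 = +1.
v=31: a=31^0·(≡10), b=31^-2·(≡11) mod 31; (10|31)=+1, (11|31)=-1; (−1)^{0·-2·15}·(+1)^-2·(-1)^0 = +1.
v=17: a=17^1·(≡12), b=17^0·(≡12) mod 17; (12|17)=-1, (12|17)=-1; (−1)^{1·0·8}·(-1)^0·(-1)^1 = -1.
|Ram(2449955, 170027)| = 6, even; anisotropic at {2, 5, 11, 17, 19, 41}.

[2, 5, 11, 17, 19, 41]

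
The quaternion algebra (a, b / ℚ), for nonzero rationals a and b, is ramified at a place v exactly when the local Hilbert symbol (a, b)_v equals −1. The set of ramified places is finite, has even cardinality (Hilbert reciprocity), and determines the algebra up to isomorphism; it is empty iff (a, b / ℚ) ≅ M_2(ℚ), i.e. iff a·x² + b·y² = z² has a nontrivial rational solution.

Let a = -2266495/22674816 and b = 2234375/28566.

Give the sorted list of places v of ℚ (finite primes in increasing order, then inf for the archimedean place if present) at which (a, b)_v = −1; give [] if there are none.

Mod squares: a ≡ -330, b ≡ 858. Check v ∈ {∞, 2, 3, 5, 7, 11, 13, 23, 29}.
v=5: a=5^1·(≡1), b=5^6·(≡3) mod 5; (1|5)=+1, (3|5)=-1; (−1)^{1·6·2}·(+1)^6·(-1)^1 = -1.
v=29: a=29^2·(≡10), b=29^0·(≡12) mod 29; (10|29)=-1, (12|29)=-1; (−1)^{2·0·14}·(-1)^0·(-1)^2 = +1.
v=3: a=3^-11·(≡1), b=3^-3·(≡1) mod 3; (1|3)=+1, (1|3)=+1; (−1)^{-11·-3·1}·(+1)^-3·(+1)^-11 = -1.
v=23: a=23^0·(≡19), b=23^-2·(≡5) mod 23; (19|23)=-1, (5|23)=-1; (−1)^{0·-2·11}·(-1)^-2·(-1)^0 = +1.
v=∞: -330 < 0 and 858 > 0  ⇒  (a,b)_∞ = +1.
v=13: a=13^0·(≡2), b=13^1·(≡3) mod 13; (2|13)=-1, (3|13)=+1; (−1)^{0·1·6}·(-1)^1·(+1)^0 = -1.
v=7: a=7^2·(≡5), b=7^0·(≡4) mod 7; (5|7)=-1, (4|7)=+1; (−1)^{2·0·3}·(-1)^0·(+1)^2 = +1.
v=2: v_2(a)=-7, v_2(b)=-1; units ≡ 3, 5 (mod 8); ε·ε+αω+βω = 1·0+-7·1+-1·1 ≡ 0  ⇒  (a,b)_2 = +1.
v=11: a=11^1·(≡4), b=11^1·(≡1) mod 11; (4|11)=+1, (1|11)=+1; (−1)^{1·1·5}·(+1)^1·(+1)^1 = -1.
Ram(-330, 858) = {3, 5, 11, 13}; no ℚ_3-point on the conic.

[3, 5, 11, 13]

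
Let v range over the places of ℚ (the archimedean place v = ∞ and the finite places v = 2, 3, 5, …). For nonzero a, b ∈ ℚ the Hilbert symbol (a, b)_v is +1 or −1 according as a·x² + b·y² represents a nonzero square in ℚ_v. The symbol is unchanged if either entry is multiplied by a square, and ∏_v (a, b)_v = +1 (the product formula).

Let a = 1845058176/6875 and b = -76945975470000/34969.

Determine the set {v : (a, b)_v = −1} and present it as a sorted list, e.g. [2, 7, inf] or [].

[2, 43]

(a, b) ≡ (286, -43) mod (ℚ^×)²; places V = {2, 3, 5, 7, 11, 13, 17, 43, ∞}.
(a,b)_11: α=-1, u≡3; β=-2, v≡4 (mod 11); (3|11)=+1, (4|11)=+1; sign (−1)^0·+1^-2·+1^-1 = +1.
(a,b)_17: α=0, u≡7; β=-2, v≡13 (mod 17); (7|17)=-1, (13|17)=+1; sign (−1)^0·-1^-2·+1^0 = +1.
(a,b)_3: α=8, u≡1; β=2, v≡2 (mod 3); (1|3)=+1, (2|3)=-1; sign (−1)^0·+1^2·-1^8 = +1.
(a,b)_43: α=0, u≡20; β=1, v≡39 (mod 43); (20|43)=-1, (39|43)=-1; sign (−1)^0·-1^1·-1^0 = -1.
(a,b)_13: α=3, u≡9; β=2, v≡9 (mod 13); (9|13)=+1, (9|13)=+1; sign (−1)^0·+1^2·+1^3 = +1.
(a,b)_2: α=7, β=4; u≡7, v≡5 (mod 8); ε(u)ε(v)=1·0, αω(v)=7·1, βω(u)=4·0; sum ≡ 1  ⇒  -1.
(a,b)_∞: sgn(286)=+, sgn(-43)=−, so +1.
(a,b)_7: α=0, u≡3; β=6, v≡5 (mod 7); (3|7)=-1, (5|7)=-1; sign (−1)^0·-1^6·-1^0 = +1.
(a,b)_5: α=-4, u≡1; β=4, v≡2 (mod 5); (1|5)=+1, (2|5)=-1; sign (−1)^0·+1^4·-1^-4 = +1.
(286, -43 / ℚ) ramifies at {2, 43}: a division algebra.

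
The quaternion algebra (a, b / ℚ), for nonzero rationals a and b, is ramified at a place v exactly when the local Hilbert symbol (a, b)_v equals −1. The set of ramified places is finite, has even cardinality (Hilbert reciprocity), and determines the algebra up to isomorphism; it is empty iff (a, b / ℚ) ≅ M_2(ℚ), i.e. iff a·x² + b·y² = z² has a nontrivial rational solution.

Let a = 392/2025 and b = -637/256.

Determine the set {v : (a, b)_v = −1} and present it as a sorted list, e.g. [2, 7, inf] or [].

[2, 13]

Mod squares: a ≡ 2, b ≡ -13. Check v ∈ {∞, 2, 3, 5, 7, 13}.
v=3: a=3^-4·(≡2), b=3^0·(≡2) mod 3; (2|3)=-1, (2|3)=-1; (−1)^{-4·0·1}·(-1)^0·(-1)^-4 = +1.
v=13: a=13^0·(≡8), b=13^1·(≡9) mod 13; (8|13)=-1, (9|13)=+1; (−1)^{0·1·6}·(-1)^1·(+1)^0 = -1.
v=∞: 2 > 0 and -13 < 0  ⇒  (a,b)_∞ = +1.
v=7: a=7^2·(≡4), b=7^2·(≡2) mod 7; (4|7)=+1, (2|7)=+1; (−1)^{2·2·3}·(+1)^2·(+1)^2 = +1.
v=2: v_2(a)=3, v_2(b)=-8; units ≡ 1, 3 (mod 8); ε·ε+αω+βω = 0·1+3·1+-8·0 ≡ 1  ⇒  (a,b)_2 = -1.
v=5: a=5^-2·(≡2), b=5^0·(≡3) mod 5; (2|5)=-1, (3|5)=-1; (−1)^{-2·0·2}·(-1)^0·(-1)^-2 = +1.
(2, -13 / ℚ) ramifies at {2, 13}: a division algebra.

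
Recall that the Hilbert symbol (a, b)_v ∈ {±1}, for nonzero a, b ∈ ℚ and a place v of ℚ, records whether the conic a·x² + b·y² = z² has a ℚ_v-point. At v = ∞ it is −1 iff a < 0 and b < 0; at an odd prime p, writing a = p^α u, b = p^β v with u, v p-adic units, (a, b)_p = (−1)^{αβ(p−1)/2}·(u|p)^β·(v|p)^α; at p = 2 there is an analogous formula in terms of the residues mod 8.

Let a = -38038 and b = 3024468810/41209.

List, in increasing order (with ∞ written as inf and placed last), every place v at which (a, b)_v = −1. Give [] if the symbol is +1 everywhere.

(a, b) ≡ (-38038, 10) mod (ℚ^×)²; places V = {2, 3, 5, 7, 11, 13, 17, 19, 29, 31, ∞}.
(a,b)_13: α=1, u≡12; β=0, v≡1 (mod 13); (12|13)=+1, (1|13)=+1; sign (−1)^0·+1^0·+1^1 = +1.
(a,b)_31: α=0, u≡30; β=2, v≡9 (mod 31); (30|31)=-1, (9|31)=+1; sign (−1)^0·-1^2·+1^0 = +1.
(a,b)_2: α=1, β=1; u≡5, v≡5 (mod 8); ε(u)ε(v)=0·0, αω(v)=1·1, βω(u)=1·1; sum ≡ 0  ⇒  +1.
(a,b)_19: α=1, u≡12; β=0, v≡10 (mod 19); (12|19)=-1, (10|19)=-1; sign (−1)^0·-1^0·-1^1 = -1.
(a,b)_∞: sgn(-38038)=−, sgn(10)=+, so +1.
(a,b)_5: α=0, u≡2; β=1, v≡3 (mod 5); (2|5)=-1, (3|5)=-1; sign (−1)^0·-1^1·-1^0 = -1.
(a,b)_29: α=0, u≡10; β=-2, v≡26 (mod 29); (10|29)=-1, (26|29)=-1; sign (−1)^0·-1^-2·-1^0 = +1.
(a,b)_3: α=0, u≡2; β=2, v≡1 (mod 3); (2|3)=-1, (1|3)=+1; sign (−1)^0·-1^2·+1^0 = +1.
(a,b)_17: α=0, u≡8; β=2, v≡5 (mod 17); (8|17)=+1, (5|17)=-1; sign (−1)^0·+1^2·-1^0 = +1.
(a,b)_7: α=1, u≡5; β=-2, v≡6 (mod 7); (5|7)=-1, (6|7)=-1; sign (−1)^0·-1^-2·-1^1 = -1.
(a,b)_11: α=1, u≡7; β=2, v≡8 (mod 11); (7|11)=-1, (8|11)=-1; sign (−1)^0·-1^2·-1^1 = -1.
(-38038, 10 / ℚ) ramifies at {5, 7, 11, 19}: a division algebra.

[5, 7, 11, 19]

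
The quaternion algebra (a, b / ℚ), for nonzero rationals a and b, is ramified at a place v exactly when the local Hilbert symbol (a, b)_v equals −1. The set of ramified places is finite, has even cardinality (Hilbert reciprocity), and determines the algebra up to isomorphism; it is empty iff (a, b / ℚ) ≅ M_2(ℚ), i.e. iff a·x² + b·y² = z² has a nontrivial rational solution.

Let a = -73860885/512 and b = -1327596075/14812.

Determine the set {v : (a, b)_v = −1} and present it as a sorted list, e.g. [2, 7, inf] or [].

[47, inf]

(a, b) ≡ (-334970, -4589221) mod (ℚ^×)²; places V = {2, 3, 5, 7, 13, 19, 23, 29, 37, 41, 43, 47, ∞}.
(a,b)_41: α=1, u≡13; β=0, v≡37 (mod 41); (13|41)=-1, (37|41)=+1; sign (−1)^0·-1^0·+1^1 = +1.
(a,b)_5: α=1, u≡4; β=2, v≡1 (mod 5); (4|5)=+1, (1|5)=+1; sign (−1)^0·+1^2·+1^1 = +1.
(a,b)_2: α=-9, β=-2; u≡3, v≡3 (mod 8); ε(u)ε(v)=1·1, αω(v)=-9·1, βω(u)=-2·1; sum ≡ 0  ⇒  +1.
(a,b)_13: α=0, u≡9; β=1, v≡5 (mod 13); (9|13)=+1, (5|13)=-1; sign (−1)^0·+1^1·-1^0 = +1.
(a,b)_23: α=0, u≡16; β=-2, v≡7 (mod 23); (16|23)=+1, (7|23)=-1; sign (−1)^0·+1^-2·-1^0 = +1.
(a,b)_7: α=2, u≡1; β=-1, v≡3 (mod 7); (1|7)=+1, (3|7)=-1; sign (−1)^0·+1^-1·-1^2 = +1.
(a,b)_37: α=0, u≡7; β=1, v≡9 (mod 37); (7|37)=+1, (9|37)=+1; sign (−1)^0·+1^1·+1^0 = +1.
(a,b)_∞: sgn(-334970)=−, sgn(-4589221)=−, so -1.
(a,b)_19: α=1, u≡15; β=0, v≡11 (mod 19); (15|19)=-1, (11|19)=+1; sign (−1)^0·-1^0·+1^1 = +1.
(a,b)_29: α=0, u≡6; β=1, v≡1 (mod 29); (6|29)=+1, (1|29)=+1; sign (−1)^0·+1^1·+1^0 = +1.
(a,b)_3: α=2, u≡1; β=4, v≡2 (mod 3); (1|3)=+1, (2|3)=-1; sign (−1)^0·+1^4·-1^2 = +1.
(a,b)_47: α=0, u≡30; β=1, v≡46 (mod 47); (30|47)=-1, (46|47)=-1; sign (−1)^0·-1^1·-1^0 = -1.
(a,b)_43: α=1, u≡15; β=0, v≡38 (mod 43); (15|43)=+1, (38|43)=+1; sign (−1)^0·+1^0·+1^1 = +1.
|Ram(-334970, -4589221)| = 2, even; anisotropic at {47, ∞}.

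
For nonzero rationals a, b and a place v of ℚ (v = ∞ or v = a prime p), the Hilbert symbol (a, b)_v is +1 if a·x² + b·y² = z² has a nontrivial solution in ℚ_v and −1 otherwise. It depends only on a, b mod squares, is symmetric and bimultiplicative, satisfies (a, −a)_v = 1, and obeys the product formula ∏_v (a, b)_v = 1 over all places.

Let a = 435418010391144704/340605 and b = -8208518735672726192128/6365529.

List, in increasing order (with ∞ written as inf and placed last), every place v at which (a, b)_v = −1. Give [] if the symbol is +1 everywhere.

[5, 7]

(a, b) ≡ (1645, -43) mod (ℚ^×)²; places V = {2, 3, 5, 7, 11, 19, 23, 29, 41, 43, 47, ∞}.
(a,b)_41: α=0, u≡2; β=2, v≡2 (mod 41); (2|41)=+1, (2|41)=+1; sign (−1)^0·+1^2·+1^0 = +1.
(a,b)_43: α=2, u≡41; β=3, v≡37 (mod 43); (41|43)=+1, (37|43)=-1; sign (−1)^0·+1^3·-1^2 = +1.
(a,b)_47: α=1, u≡45; β=0, v≡28 (mod 47); (45|47)=-1, (28|47)=+1; sign (−1)^0·-1^0·+1^1 = +1.
(a,b)_11: α=4, u≡6; β=6, v≡3 (mod 11); (6|11)=-1, (3|11)=+1; sign (−1)^0·-1^6·+1^4 = +1.
(a,b)_23: α=2, u≡9; β=2, v≡9 (mod 23); (9|23)=+1, (9|23)=+1; sign (−1)^0·+1^2·+1^2 = +1.
(a,b)_19: α=2, u≡16; β=0, v≡18 (mod 19); (16|19)=+1, (18|19)=-1; sign (−1)^0·+1^0·-1^2 = +1.
(a,b)_2: α=8, β=16; u≡5, v≡5 (mod 8); ε(u)ε(v)=0·0, αω(v)=8·1, βω(u)=16·1; sum ≡ 0  ⇒  +1.
(a,b)_7: α=1, u≡1; β=0, v≡3 (mod 7); (1|7)=+1, (3|7)=-1; sign (−1)^0·+1^0·-1^1 = -1.
(a,b)_5: α=-1, u≡4; β=0, v≡3 (mod 5); (4|5)=+1, (3|5)=-1; sign (−1)^0·+1^0·-1^-1 = -1.
(a,b)_3: α=-4, u≡1; β=-2, v≡2 (mod 3); (1|3)=+1, (2|3)=-1; sign (−1)^0·+1^-2·-1^-4 = +1.
(a,b)_∞: sgn(1645)=+, sgn(-43)=−, so +1.
(a,b)_29: α=-2, u≡3; β=-4, v≡18 (mod 29); (3|29)=-1, (18|29)=-1; sign (−1)^0·-1^-4·-1^-2 = +1.
|Ram(1645, -43)| = 2, even; anisotropic at {5, 7}.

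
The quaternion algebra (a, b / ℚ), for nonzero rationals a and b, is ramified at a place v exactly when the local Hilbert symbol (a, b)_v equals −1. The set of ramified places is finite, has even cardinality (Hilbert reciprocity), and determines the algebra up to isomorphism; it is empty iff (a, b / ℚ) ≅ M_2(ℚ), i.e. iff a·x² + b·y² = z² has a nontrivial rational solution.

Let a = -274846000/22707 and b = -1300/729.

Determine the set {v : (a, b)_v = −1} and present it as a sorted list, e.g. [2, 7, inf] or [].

[2, 3, 5, inf]

Mod squares: a ≡ -2145, b ≡ -13. Check v ∈ {∞, 2, 3, 5, 11, 13, 29, 31}.
v=2: v_2(a)=4, v_2(b)=2; units ≡ 7, 3 (mod 8); ε·ε+αω+βω = 1·1+4·1+2·0 ≡ 1  ⇒  (a,b)_2 = -1.
v=5: a=5^3·(≡1), b=5^2·(≡2) mod 5; (1|5)=+1, (2|5)=-1; (−1)^{3·2·2}·(+1)^2·(-1)^3 = -1.
v=∞: -2145 < 0 and -13 < 0  ⇒  (a,b)_∞ = -1.
v=11: a=11^1·(≡9), b=11^0·(≡3) mod 11; (9|11)=+1, (3|11)=+1; (−1)^{1·0·5}·(+1)^0·(+1)^1 = +1.
v=29: a=29^-2·(≡4), b=29^0·(≡23) mod 29; (4|29)=+1, (23|29)=+1; (−1)^{-2·0·14}·(+1)^0·(+1)^-2 = +1.
v=13: a=13^1·(≡12), b=13^1·(≡4) mod 13; (12|13)=+1, (4|13)=+1; (−1)^{1·1·6}·(+1)^1·(+1)^1 = +1.
v=31: a=31^2·(≡19), b=31^0·(≡4) mod 31; (19|31)=+1, (4|31)=+1; (−1)^{2·0·15}·(+1)^0·(+1)^2 = +1.
v=3: a=3^-3·(≡2), b=3^-6·(≡2) mod 3; (2|3)=-1, (2|3)=-1; (−1)^{-3·-6·1}·(-1)^-6·(-1)^-3 = -1.
|Ram(-2145, -13)| = 4, even; anisotropic at {2, 3, 5, ∞}.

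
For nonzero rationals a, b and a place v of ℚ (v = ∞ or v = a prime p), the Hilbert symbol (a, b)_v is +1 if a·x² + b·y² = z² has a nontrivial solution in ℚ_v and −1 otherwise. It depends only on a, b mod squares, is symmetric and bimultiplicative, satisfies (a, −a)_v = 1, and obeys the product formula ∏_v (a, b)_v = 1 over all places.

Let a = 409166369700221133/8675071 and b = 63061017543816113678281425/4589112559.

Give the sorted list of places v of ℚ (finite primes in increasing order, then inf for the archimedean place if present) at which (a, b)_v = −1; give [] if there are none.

[2, 13, 17, 31]

(a, b) ≡ (403, 253487) mod (ℚ^×)²; places V = {2, 3, 5, 7, 11, 13, 17, 23, 31, 37, ∞}.
(a,b)_17: α=2, u≡14; β=3, v≡16 (mod 17); (14|17)=-1, (16|17)=+1; sign (−1)^0·-1^3·+1^2 = -1.
(a,b)_31: α=-1, u≡12; β=-1, v≡23 (mod 31); (12|31)=-1, (23|31)=-1; sign (−1)^1·-1^-1·-1^-1 = -1.
(a,b)_7: α=2, u≡1; β=2, v≡6 (mod 7); (1|7)=+1, (6|7)=-1; sign (−1)^0·+1^2·-1^2 = +1.
(a,b)_2: α=0, β=0; u≡3, v≡7 (mod 8); ε(u)ε(v)=1·1, αω(v)=0·0, βω(u)=0·1; sum ≡ 1  ⇒  -1.
(a,b)_3: α=4, u≡1; β=8, v≡2 (mod 3); (1|3)=+1, (2|3)=-1; sign (−1)^0·+1^8·-1^4 = +1.
(a,b)_11: α=4, u≡7; β=6, v≡3 (mod 11); (7|11)=-1, (3|11)=+1; sign (−1)^0·-1^6·+1^4 = +1.
(a,b)_5: α=0, u≡3; β=2, v≡3 (mod 5); (3|5)=-1, (3|5)=-1; sign (−1)^0·-1^2·-1^0 = +1.
(a,b)_23: α=-4, u≡2; β=-6, v≡4 (mod 23); (2|23)=+1, (4|23)=+1; sign (−1)^0·+1^-6·+1^-4 = +1.
(a,b)_37: α=4, u≡12; β=5, v≡19 (mod 37); (12|37)=+1, (19|37)=-1; sign (−1)^0·+1^5·-1^4 = +1.
(a,b)_13: α=1, u≡2; β=1, v≡4 (mod 13); (2|13)=-1, (4|13)=+1; sign (−1)^0·-1^1·+1^1 = -1.
(a,b)_∞: sgn(403)=+, sgn(253487)=+, so +1.
|Ram(403, 253487)| = 4, even; anisotropic at {2, 13, 17, 31}.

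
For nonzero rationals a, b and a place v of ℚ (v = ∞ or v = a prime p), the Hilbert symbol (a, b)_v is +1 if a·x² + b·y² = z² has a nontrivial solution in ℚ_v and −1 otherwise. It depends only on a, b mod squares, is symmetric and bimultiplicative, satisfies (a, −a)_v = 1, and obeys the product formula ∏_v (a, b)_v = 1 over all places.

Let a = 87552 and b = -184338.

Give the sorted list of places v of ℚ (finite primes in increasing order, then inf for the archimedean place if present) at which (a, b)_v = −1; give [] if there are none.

(a, b) ≡ (38, -418) mod (ℚ^×)²; places V = {2, 3, 7, 11, 19, ∞}.
(a,b)_3: α=2, u≡2; β=2, v≡2 (mod 3); (2|3)=-1, (2|3)=-1; sign (−1)^0·-1^2·-1^2 = +1.
(a,b)_2: α=9, β=1; u≡3, v≡7 (mod 8); ε(u)ε(v)=1·1, αω(v)=9·0, βω(u)=1·1; sum ≡ 0  ⇒  +1.
(a,b)_∞: sgn(38)=+, sgn(-418)=−, so +1.
(a,b)_19: α=1, u≡10; β=1, v≡7 (mod 19); (10|19)=-1, (7|19)=+1; sign (−1)^1·-1^1·+1^1 = +1.
(a,b)_7: α=0, u≡3; β=2, v≡4 (mod 7); (3|7)=-1, (4|7)=+1; sign (−1)^0·-1^2·+1^0 = +1.
(a,b)_11: α=0, u≡3; β=1, v≡6 (mod 11); (3|11)=+1, (6|11)=-1; sign (−1)^0·+1^1·-1^0 = +1.
Ram(a, b) = ∅: the form 38·x² + -418·y² − z² is isotropic over every ℚ_v, so by Hasse–Minkowski it is isotropic over ℚ.

[]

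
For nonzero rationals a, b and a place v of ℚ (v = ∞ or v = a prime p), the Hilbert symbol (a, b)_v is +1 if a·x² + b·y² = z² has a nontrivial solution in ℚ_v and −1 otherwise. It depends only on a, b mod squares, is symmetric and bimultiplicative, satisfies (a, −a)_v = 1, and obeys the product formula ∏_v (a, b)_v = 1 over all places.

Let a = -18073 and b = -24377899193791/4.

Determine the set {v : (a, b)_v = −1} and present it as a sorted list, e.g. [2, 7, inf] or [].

Mod squares: a ≡ -18073, b ≡ -198679. Check v ∈ {∞, 2, 11, 13, 17, 19, 29, 31, 53}.
v=∞: -18073 < 0 and -198679 < 0  ⇒  (a,b)_∞ = -1.
v=2: v_2(a)=0, v_2(b)=-2; units ≡ 7, 1 (mod 8); ε·ε+αω+βω = 1·0+0·0+-2·0 ≡ 0  ⇒  (a,b)_2 = +1.
v=17: a=17^0·(≡15), b=17^1·(≡4) mod 17; (15|17)=+1, (4|17)=+1; (−1)^{0·1·8}·(+1)^1·(+1)^0 = +1.
v=31: a=31^1·(≡6), b=31^1·(≡14) mod 31; (6|31)=-1, (14|31)=+1; (−1)^{1·1·15}·(-1)^1·(+1)^1 = +1.
v=11: a=11^1·(≡7), b=11^2·(≡5) mod 11; (7|11)=-1, (5|11)=+1; (−1)^{1·2·5}·(-1)^2·(+1)^1 = +1.
v=29: a=29^0·(≡23), b=29^1·(≡20) mod 29; (23|29)=+1, (20|29)=+1; (−1)^{0·1·14}·(+1)^1·(+1)^0 = +1.
v=19: a=19^0·(≡15), b=19^2·(≡17) mod 19; (15|19)=-1, (17|19)=+1; (−1)^{0·2·9}·(-1)^2·(+1)^0 = +1.
v=53: a=53^1·(≡30), b=53^2·(≡14) mod 53; (30|53)=-1, (14|53)=-1; (−1)^{1·2·26}·(-1)^2·(-1)^1 = -1.
v=13: a=13^0·(≡10), b=13^1·(≡11) mod 13; (10|13)=+1, (11|13)=-1; (−1)^{0·1·6}·(+1)^1·(-1)^0 = +1.
Ram(-18073, -198679) = {53, ∞}; no ℚ_53-point on the conic.

[53, inf]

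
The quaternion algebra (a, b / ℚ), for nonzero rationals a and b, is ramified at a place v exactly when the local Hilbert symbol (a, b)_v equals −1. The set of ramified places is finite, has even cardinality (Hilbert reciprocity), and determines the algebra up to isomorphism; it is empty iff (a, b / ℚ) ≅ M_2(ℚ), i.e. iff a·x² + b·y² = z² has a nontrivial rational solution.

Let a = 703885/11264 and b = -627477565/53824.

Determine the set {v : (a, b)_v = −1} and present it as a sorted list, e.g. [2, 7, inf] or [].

[2, 17]

(a, b) ≡ (935, -85) mod (ℚ^×)²; places V = {2, 5, 7, 11, 13, 17, 19, 29, ∞}.
(a,b)_∞: sgn(935)=+, sgn(-85)=−, so +1.
(a,b)_29: α=0, u≡7; β=-2, v≡27 (mod 29); (7|29)=+1, (27|29)=-1; sign (−1)^0·+1^-2·-1^0 = +1.
(a,b)_7: α=2, u≡1; β=0, v≡6 (mod 7); (1|7)=+1, (6|7)=-1; sign (−1)^0·+1^0·-1^2 = +1.
(a,b)_11: α=-1, u≡6; β=2, v≡9 (mod 11); (6|11)=-1, (9|11)=+1; sign (−1)^0·-1^2·+1^-1 = +1.
(a,b)_5: α=1, u≡3; β=1, v≡3 (mod 5); (3|5)=-1, (3|5)=-1; sign (−1)^0·-1^1·-1^1 = +1.
(a,b)_13: α=2, u≡3; β=2, v≡8 (mod 13); (3|13)=+1, (8|13)=-1; sign (−1)^0·+1^2·-1^2 = +1.
(a,b)_2: α=-10, β=-6; u≡7, v≡3 (mod 8); ε(u)ε(v)=1·1, αω(v)=-10·1, βω(u)=-6·0; sum ≡ 1  ⇒  -1.
(a,b)_19: α=0, u≡9; β=2, v≡15 (mod 19); (9|19)=+1, (15|19)=-1; sign (−1)^0·+1^2·-1^0 = +1.
(a,b)_17: α=1, u≡1; β=1, v≡3 (mod 17); (1|17)=+1, (3|17)=-1; sign (−1)^0·+1^1·-1^1 = -1.
|Ram(935, -85)| = 2, even; anisotropic at {2, 17}.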